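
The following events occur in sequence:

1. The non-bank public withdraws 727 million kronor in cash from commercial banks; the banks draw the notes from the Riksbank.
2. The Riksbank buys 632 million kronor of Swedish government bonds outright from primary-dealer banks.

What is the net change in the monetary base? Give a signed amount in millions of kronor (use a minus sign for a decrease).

+632 million

Currency withdrawal 727 million kronor: just a shift between currency and reserves — both are base money → 0.
OMO purchase (from banks) 632 million kronor: Riksbank balance sheet expands → +632M.
Net: 0 + 632 = +632 million.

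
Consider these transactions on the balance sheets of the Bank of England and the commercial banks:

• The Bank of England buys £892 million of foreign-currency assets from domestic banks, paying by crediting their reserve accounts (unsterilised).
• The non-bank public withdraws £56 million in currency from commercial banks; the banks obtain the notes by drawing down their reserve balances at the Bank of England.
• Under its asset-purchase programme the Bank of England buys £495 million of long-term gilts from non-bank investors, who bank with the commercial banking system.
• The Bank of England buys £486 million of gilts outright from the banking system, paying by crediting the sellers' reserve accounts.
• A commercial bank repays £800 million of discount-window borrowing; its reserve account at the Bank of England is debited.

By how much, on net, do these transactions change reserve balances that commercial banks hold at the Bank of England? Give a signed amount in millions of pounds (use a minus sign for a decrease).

Bank of England balance sheet:
  Assets:      Securities +£981M, Loans to banks −£800M, Foreign assets +£892M
  Liabilities: Bank reserves +£1017M, Currency in circulation +£56M
So the change in reserve balances that commercial banks hold at the Bank of England is +£1017 million.

+£1017 million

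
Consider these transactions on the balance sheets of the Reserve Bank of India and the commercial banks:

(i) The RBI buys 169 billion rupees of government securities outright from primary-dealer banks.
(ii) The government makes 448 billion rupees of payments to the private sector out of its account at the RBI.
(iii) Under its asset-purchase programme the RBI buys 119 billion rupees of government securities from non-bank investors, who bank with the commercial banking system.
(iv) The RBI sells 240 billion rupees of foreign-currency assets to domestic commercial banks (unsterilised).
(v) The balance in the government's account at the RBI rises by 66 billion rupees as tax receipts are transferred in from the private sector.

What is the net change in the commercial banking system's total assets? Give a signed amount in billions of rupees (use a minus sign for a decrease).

OMO purchase (from banks) 169 billion rupees: just an asset swap on bank balance sheets → 0.
Government spending 448 billion rupees: bank balance sheets expand → +448B.
Asset purchase (from non-banks) 119 billion rupees: bank balance sheets expand → +119B.
FX sale 240 billion rupees: just an asset swap on bank balance sheets → 0.
Government account inflow 66 billion rupees: bank balance sheets shrink → −66B.
Net: 0 + 448 + 119 + 0 − 66 = +501 billion.

+501 billion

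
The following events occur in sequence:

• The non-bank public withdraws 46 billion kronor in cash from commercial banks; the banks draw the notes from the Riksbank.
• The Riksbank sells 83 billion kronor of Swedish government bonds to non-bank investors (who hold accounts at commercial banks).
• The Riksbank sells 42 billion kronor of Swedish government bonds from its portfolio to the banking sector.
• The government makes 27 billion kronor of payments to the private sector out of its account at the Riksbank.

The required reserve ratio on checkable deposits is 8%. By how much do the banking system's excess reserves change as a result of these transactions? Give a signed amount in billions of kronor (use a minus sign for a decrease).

Currency withdrawal 46 billion kronor: reserves −46B, deposits −46B.
Asset sale (to non-banks) 83 billion kronor: reserves −83B, deposits −83B.
OMO sale (to banks) 42 billion kronor: reserves −42B, deposits 0.
Government spending 27 billion kronor: reserves +27B, deposits +27B.
Totals: Δreserves = −144B, Δdeposits = −102B.
Δrequired reserves = 8% × −102B = −8.16B.
Δexcess reserves = Δreserves − Δrequired = −144B − (−8.16B) = -135.84 billion.

-135.84 billion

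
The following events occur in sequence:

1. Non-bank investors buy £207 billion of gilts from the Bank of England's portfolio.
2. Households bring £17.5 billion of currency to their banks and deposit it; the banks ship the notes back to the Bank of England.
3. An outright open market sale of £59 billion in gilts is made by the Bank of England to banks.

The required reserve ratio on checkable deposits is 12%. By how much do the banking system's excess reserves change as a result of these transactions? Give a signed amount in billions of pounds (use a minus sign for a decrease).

-£225.76 billion

Asset sale (to non-banks) £207 billion: reserves −£207B, deposits −£207B.
Currency deposit £17.5 billion: reserves +£17.5B, deposits +£17.5B.
OMO sale (to banks) £59 billion: reserves −£59B, deposits 0.
Totals: Δreserves = −£248.5B, Δdeposits = −£189.5B.
Δrequired reserves = 12% × −£189.5B = −£22.74B.
Δexcess reserves = Δreserves − Δrequired = −£248.5B − (−£22.74B) = -£225.76 billion.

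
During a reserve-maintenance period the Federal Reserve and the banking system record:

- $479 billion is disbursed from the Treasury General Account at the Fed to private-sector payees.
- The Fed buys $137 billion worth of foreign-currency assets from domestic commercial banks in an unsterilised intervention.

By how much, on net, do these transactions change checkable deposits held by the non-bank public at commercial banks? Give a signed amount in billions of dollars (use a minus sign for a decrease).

+$479 billion

Fed balance sheet:
  Assets:      Foreign assets +$137B
  Liabilities: Bank reserves +$616B, Government deposits −$479B
Commercial banking system:
  Assets:      Reserves at CB +$616B, Foreign assets −$137B
  Liabilities: Checkable deposits +$479B
So the change in checkable deposits held by the non-bank public at commercial banks is +$479 billion.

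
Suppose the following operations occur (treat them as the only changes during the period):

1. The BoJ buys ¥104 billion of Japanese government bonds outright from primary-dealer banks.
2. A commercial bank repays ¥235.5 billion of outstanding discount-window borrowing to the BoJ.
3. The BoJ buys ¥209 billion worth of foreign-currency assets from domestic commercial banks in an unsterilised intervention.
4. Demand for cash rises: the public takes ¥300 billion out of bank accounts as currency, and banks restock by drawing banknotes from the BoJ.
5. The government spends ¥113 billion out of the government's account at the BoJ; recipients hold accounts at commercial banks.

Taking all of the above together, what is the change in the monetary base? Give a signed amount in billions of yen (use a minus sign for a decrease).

+¥190.5 billion

OMO purchase (from banks) ¥104 billion: BoJ balance sheet expands → +¥104B.
Discount-window repayment ¥235.5 billion: BoJ balance sheet contracts → −¥235.5B.
FX purchase ¥209 billion: BoJ balance sheet expands → +¥209B.
Currency withdrawal ¥300 billion: just a shift between currency and reserves — both are base money → 0.
Government spending ¥113 billion: a non-base liability converts back to reserves → +¥113B.
Net: 104 − 235.5 + 209 + 0 + 113 = +¥190.5 billion.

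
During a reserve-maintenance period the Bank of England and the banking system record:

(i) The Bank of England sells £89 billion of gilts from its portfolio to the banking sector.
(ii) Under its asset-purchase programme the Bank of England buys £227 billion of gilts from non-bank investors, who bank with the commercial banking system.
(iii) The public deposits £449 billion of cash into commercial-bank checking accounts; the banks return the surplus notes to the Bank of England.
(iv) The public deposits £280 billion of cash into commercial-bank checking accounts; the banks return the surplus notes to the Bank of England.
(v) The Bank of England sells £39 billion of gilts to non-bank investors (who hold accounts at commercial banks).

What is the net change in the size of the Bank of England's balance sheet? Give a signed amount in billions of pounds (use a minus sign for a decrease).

+£99 billion

Bank of England balance sheet:
  Assets:      Securities +£99B
  Liabilities: Bank reserves +£828B, Currency in circulation −£729B
Change in total Bank of England assets = +£99 billion.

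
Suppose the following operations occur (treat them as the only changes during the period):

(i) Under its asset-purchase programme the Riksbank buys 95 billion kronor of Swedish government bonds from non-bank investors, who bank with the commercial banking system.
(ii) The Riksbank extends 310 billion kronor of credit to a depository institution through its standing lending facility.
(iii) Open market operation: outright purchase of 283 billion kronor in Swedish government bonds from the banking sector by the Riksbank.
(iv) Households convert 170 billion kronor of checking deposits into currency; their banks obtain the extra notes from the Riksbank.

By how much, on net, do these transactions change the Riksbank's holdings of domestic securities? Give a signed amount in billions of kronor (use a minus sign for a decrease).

Asset purchase (from non-banks) 95 billion kronor: securities added to the Riksbank's portfolio → +95B.
Discount-window loan 310 billion kronor: the Riksbank's securities portfolio is untouched → 0.
OMO purchase (from banks) 283 billion kronor: securities added to the Riksbank's portfolio → +283B.
Currency withdrawal 170 billion kronor: the Riksbank's securities portfolio is untouched → 0.
Net: 95 + 0 + 283 + 0 = +378 billion.

+378 billion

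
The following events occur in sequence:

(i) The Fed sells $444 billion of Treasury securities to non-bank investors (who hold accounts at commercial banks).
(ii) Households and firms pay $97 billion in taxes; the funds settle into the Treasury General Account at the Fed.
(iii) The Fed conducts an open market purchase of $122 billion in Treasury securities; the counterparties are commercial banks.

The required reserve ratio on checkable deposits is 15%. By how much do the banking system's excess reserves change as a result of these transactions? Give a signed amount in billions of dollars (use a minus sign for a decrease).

Asset sale (to non-banks) $444 billion: reserves −$444B, deposits −$444B.
Government account inflow $97 billion: reserves −$97B, deposits −$97B.
OMO purchase (from banks) $122 billion: reserves +$122B, deposits 0.
Totals: Δreserves = −$419B, Δdeposits = −$541B.
Δrequired reserves = 15% × −$541B = −$81.15B.
Δexcess reserves = Δreserves − Δrequired = −$419B − (−$81.15B) = -$337.85 billion.

-$337.85 billion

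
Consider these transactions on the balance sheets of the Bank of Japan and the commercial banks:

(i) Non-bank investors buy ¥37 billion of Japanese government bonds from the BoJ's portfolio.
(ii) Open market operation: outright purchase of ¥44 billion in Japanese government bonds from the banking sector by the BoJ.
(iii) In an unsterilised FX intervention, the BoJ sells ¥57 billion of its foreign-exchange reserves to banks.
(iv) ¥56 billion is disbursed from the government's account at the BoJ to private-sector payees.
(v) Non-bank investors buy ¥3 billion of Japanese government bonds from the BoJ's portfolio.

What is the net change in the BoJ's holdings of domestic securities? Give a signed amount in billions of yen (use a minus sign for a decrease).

Asset sale (to non-banks) ¥37 billion: securities removed from the BoJ's portfolio → −¥37B.
OMO purchase (from banks) ¥44 billion: securities added to the BoJ's portfolio → +¥44B.
FX sale ¥57 billion: the BoJ's securities portfolio is untouched → 0.
Government spending ¥56 billion: the BoJ's securities portfolio is untouched → 0.
Asset sale (to non-banks) ¥3 billion: securities removed from the BoJ's portfolio → −¥3B.
Net: −37 + 44 + 0 + 0 − 3 = +¥4 billion.

+¥4 billion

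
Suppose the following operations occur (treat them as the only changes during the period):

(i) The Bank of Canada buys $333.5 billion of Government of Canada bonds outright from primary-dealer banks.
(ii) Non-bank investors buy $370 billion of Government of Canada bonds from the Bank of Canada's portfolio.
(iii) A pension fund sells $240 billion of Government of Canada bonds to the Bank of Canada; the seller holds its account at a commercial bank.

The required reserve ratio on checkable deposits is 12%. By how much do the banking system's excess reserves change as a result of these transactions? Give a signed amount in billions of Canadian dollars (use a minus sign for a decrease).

OMO purchase (from banks) $333.5 billion: reserves +$333.5B, deposits 0.
Asset sale (to non-banks) $370 billion: reserves −$370B, deposits −$370B.
Asset purchase (from non-banks) $240 billion: reserves +$240B, deposits +$240B.
Totals: Δreserves = +$203.5B, Δdeposits = −$130B.
Δrequired reserves = 12% × −$130B = −$15.6B.
Δexcess reserves = Δreserves − Δrequired = +$203.5B − (−$15.6B) = +$219.1 billion.

+$219.1 billion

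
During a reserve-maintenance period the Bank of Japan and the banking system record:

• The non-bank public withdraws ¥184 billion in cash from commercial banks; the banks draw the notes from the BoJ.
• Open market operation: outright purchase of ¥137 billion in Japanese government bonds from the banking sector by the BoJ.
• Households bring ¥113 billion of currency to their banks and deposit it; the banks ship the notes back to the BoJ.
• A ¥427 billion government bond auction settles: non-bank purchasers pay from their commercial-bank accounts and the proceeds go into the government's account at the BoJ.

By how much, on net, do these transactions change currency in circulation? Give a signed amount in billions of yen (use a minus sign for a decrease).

+¥71 billion

Currency withdrawal ¥184 billion: notes leave the central bank → +¥184B.
OMO purchase (from banks) ¥137 billion: no currency enters or leaves circulation → 0.
Currency deposit ¥113 billion: notes return to the central bank → −¥113B.
Government account inflow ¥427 billion: no currency enters or leaves circulation → 0.
Net: 184 + 0 − 113 + 0 = +¥71 billion.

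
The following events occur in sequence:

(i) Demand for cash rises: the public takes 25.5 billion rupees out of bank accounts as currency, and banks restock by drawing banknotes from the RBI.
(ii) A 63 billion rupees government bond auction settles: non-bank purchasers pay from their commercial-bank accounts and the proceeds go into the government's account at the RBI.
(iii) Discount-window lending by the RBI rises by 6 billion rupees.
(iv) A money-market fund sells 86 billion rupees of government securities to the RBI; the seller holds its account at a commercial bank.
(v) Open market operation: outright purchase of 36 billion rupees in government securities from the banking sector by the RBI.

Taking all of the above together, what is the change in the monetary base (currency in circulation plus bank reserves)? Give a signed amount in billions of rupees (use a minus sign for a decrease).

+65 billion

Currency withdrawal 25.5 billion rupees: just a shift between currency and reserves — both are base money → 0.
Government account inflow 63 billion rupees: reserves shift to a non-base liability → −63B.
Discount-window loan 6 billion rupees: RBI balance sheet expands → +6B.
Asset purchase (from non-banks) 86 billion rupees: RBI balance sheet expands → +86B.
OMO purchase (from banks) 36 billion rupees: RBI balance sheet expands → +36B.
Net: 0 − 63 + 6 + 86 + 36 = +65 billion.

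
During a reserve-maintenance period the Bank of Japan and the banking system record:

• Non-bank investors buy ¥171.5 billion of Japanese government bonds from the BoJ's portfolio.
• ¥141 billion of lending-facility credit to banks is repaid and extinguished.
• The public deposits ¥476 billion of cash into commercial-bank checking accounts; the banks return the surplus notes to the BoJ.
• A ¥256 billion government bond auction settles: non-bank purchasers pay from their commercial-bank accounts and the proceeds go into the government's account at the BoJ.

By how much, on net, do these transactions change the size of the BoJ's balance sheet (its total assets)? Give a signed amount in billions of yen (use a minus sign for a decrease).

BoJ balance sheet:
  Assets:      Securities −¥171.5B, Loans to banks −¥141B
  Liabilities: Bank reserves −¥92.5B, Currency in circulation −¥476B, Government deposits +¥256B
Change in total BoJ assets = -¥312.5 billion.

-¥312.5 billion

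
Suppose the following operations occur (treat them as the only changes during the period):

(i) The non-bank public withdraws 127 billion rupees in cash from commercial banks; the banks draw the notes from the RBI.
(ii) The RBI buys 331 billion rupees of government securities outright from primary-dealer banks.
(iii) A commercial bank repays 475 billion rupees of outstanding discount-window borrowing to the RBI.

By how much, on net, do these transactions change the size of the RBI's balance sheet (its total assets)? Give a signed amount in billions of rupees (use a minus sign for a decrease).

-144 billion

Currency withdrawal 127 billion rupees: only the composition of liabilities changes → 0.
OMO purchase (from banks) 331 billion rupees: an RBI asset is acquired → +331B.
Discount-window repayment 475 billion rupees: an RBI asset is shed → −475B.
Net: 0 + 331 − 475 = -144 billion.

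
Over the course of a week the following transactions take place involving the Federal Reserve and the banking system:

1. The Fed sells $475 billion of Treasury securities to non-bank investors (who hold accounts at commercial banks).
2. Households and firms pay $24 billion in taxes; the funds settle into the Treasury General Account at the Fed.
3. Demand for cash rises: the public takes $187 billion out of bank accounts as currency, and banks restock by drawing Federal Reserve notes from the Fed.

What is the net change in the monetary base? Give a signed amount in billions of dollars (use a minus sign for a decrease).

Fed balance sheet:
  Assets:      Securities −$475B
  Liabilities: Bank reserves −$686B, Currency in circulation +$187B, Government deposits +$24B
Monetary base = currency + reserves: +$187B + (−$686B) = -$499 billion.

-$499 billion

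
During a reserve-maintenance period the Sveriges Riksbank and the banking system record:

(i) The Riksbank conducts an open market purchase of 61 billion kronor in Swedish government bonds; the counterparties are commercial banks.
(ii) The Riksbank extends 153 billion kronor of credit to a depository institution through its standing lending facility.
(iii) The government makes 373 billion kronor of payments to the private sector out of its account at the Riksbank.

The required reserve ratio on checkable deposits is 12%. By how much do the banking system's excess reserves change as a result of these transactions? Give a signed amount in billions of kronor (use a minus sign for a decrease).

OMO purchase (from banks) 61 billion kronor: reserves +61B, deposits 0.
Discount-window loan 153 billion kronor: reserves +153B, deposits 0.
Government spending 373 billion kronor: reserves +373B, deposits +373B.
Totals: Δreserves = +587B, Δdeposits = +373B.
Δrequired reserves = 12% × +373B = +44.76B.
Δexcess reserves = Δreserves − Δrequired = +587B − (+44.76B) = +542.24 billion.

+542.24 billion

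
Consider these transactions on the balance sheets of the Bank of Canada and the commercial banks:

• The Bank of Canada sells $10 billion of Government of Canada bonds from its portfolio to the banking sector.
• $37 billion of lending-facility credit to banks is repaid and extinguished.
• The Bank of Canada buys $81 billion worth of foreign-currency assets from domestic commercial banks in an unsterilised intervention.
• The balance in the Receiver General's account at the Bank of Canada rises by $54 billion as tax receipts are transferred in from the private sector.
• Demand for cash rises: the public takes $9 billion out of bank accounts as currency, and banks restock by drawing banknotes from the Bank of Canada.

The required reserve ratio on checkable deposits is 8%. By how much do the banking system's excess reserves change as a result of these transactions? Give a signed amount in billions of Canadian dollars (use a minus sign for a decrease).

OMO sale (to banks) $10 billion: reserves −$10B, deposits 0.
Discount-window repayment $37 billion: reserves −$37B, deposits 0.
FX purchase $81 billion: reserves +$81B, deposits 0.
Government account inflow $54 billion: reserves −$54B, deposits −$54B.
Currency withdrawal $9 billion: reserves −$9B, deposits −$9B.
Totals: Δreserves = −$29B, Δdeposits = −$63B.
Δrequired reserves = 8% × −$63B = −$5.04B.
Δexcess reserves = Δreserves − Δrequired = −$29B − (−$5.04B) = -$23.96 billion.

-$23.96 billion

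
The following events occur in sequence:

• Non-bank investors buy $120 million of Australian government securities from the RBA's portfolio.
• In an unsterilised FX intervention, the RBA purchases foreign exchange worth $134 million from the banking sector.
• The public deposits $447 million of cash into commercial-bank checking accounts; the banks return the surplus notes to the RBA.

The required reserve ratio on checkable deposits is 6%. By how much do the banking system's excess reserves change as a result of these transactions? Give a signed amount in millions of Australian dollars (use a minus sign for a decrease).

+$441.38 million

Asset sale (to non-banks) $120 million: reserves −$120M, deposits −$120M.
FX purchase $134 million: reserves +$134M, deposits 0.
Currency deposit $447 million: reserves +$447M, deposits +$447M.
Totals: Δreserves = +$461M, Δdeposits = +$327M.
Δrequired reserves = 6% × +$327M = +$19.62M.
Δexcess reserves = Δreserves − Δrequired = +$461M − (+$19.62M) = +$441.38 million.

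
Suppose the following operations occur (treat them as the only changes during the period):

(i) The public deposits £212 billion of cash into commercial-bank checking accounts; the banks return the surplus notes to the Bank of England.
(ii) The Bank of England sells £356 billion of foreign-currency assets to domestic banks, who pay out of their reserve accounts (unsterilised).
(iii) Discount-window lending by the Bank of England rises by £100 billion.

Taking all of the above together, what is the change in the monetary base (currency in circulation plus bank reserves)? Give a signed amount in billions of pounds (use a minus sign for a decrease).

-£256 billion

Currency deposit £212 billion: just a shift between currency and reserves — both are base money → 0.
FX sale £356 billion: Bank of England balance sheet contracts → −£356B.
Discount-window loan £100 billion: Bank of England balance sheet expands → +£100B.
Net: 0 − 356 + 100 = -£256 billion.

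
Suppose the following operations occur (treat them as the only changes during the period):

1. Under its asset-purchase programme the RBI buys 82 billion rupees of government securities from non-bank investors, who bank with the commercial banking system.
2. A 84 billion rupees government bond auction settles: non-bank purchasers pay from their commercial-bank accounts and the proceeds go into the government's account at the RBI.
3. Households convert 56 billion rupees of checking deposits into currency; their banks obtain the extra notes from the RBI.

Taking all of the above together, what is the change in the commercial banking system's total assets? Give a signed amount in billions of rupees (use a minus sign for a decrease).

-58 billion

RBI balance sheet:
  Assets:      Securities +82B
  Liabilities: Bank reserves −58B, Currency in circulation +56B, Government deposits +84B
Commercial banking system:
  Assets:      Reserves at CB −58B
  Liabilities: Checkable deposits −58B
Change in total bank assets = -58 billion.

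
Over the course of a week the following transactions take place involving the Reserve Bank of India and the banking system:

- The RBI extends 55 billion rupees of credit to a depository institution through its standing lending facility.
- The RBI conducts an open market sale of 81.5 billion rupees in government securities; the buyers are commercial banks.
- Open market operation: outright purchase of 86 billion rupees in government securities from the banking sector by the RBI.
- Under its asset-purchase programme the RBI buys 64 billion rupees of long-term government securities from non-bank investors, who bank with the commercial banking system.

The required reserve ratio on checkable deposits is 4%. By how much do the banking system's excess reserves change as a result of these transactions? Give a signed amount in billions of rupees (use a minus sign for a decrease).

+120.94 billion

Discount-window loan 55 billion rupees: reserves +55B, deposits 0.
OMO sale (to banks) 81.5 billion rupees: reserves −81.5B, deposits 0.
OMO purchase (from banks) 86 billion rupees: reserves +86B, deposits 0.
Asset purchase (from non-banks) 64 billion rupees: reserves +64B, deposits +64B.
Totals: Δreserves = +123.5B, Δdeposits = +64B.
Δrequired reserves = 4% × +64B = +2.56B.
Δexcess reserves = Δreserves − Δrequired = +123.5B − (+2.56B) = +120.94 billion.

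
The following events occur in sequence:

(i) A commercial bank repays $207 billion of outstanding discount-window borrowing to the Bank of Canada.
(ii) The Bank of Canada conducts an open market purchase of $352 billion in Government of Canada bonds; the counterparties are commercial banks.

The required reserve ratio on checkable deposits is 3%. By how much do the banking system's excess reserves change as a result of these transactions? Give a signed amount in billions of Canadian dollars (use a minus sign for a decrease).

Discount-window repayment $207 billion: reserves −$207B, deposits 0.
OMO purchase (from banks) $352 billion: reserves +$352B, deposits 0.
Totals: Δreserves = +$145B, Δdeposits = 0.
Δrequired reserves = 3% × 0 = 0.
Δexcess reserves = Δreserves − Δrequired = +$145B − (0) = +$145 billion.

+$145 billion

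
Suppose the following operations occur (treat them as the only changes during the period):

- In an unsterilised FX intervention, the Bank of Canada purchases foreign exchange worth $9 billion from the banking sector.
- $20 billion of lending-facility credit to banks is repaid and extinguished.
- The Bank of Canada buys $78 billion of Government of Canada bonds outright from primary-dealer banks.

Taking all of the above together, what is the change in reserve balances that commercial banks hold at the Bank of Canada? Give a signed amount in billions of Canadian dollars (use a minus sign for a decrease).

+$67 billion

Bank of Canada balance sheet:
  Assets:      Securities +$78B, Loans to banks −$20B, Foreign assets +$9B
  Liabilities: Bank reserves +$67B
Commercial banking system:
  Assets:      Reserves at CB +$67B, Securities −$78B, Foreign assets −$9B
  Liabilities: Borrowings from CB −$20B
So the change in reserve balances that commercial banks hold at the Bank of Canada is +$67 billion.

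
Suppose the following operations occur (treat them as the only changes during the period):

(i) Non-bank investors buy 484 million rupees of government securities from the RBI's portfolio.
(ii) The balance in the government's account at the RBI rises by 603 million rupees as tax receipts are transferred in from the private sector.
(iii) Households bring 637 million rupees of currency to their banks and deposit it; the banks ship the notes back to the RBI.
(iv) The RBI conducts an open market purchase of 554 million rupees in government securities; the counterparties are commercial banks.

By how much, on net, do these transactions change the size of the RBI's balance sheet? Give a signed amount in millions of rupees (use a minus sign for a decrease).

RBI balance sheet:
  Assets:      Securities +70M
  Liabilities: Bank reserves +104M, Currency in circulation −637M, Government deposits +603M
Commercial banking system:
  Assets:      Reserves at CB +104M, Securities −554M
  Liabilities: Checkable deposits −450M
Change in total RBI assets = +70 million.

+70 million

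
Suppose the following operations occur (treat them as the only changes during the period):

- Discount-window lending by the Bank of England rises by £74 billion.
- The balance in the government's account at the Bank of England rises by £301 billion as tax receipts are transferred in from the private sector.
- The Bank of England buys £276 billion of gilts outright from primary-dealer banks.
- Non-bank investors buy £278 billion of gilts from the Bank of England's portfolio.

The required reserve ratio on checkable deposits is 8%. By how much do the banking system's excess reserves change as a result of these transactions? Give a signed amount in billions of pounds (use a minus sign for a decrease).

-£182.68 billion

Discount-window loan £74 billion: reserves +£74B, deposits 0.
Government account inflow £301 billion: reserves −£301B, deposits −£301B.
OMO purchase (from banks) £276 billion: reserves +£276B, deposits 0.
Asset sale (to non-banks) £278 billion: reserves −£278B, deposits −£278B.
Totals: Δreserves = −£229B, Δdeposits = −£579B.
Δrequired reserves = 8% × −£579B = −£46.32B.
Δexcess reserves = Δreserves − Δrequired = −£229B − (−£46.32B) = -£182.68 billion.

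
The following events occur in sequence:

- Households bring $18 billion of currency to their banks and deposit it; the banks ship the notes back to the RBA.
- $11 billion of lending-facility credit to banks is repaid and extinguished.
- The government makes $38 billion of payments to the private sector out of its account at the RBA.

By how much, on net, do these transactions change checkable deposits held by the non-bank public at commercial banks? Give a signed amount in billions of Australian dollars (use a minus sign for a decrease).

+$56 billion

Currency deposit $18 billion: non-bank counterparties' bank balances rise → +$18B.
Discount-window repayment $11 billion: the counterparty is a bank, so public deposits are unchanged → 0.
Government spending $38 billion: non-bank counterparties' bank balances rise → +$38B.
Net: 18 + 0 + 38 = +$56 billion.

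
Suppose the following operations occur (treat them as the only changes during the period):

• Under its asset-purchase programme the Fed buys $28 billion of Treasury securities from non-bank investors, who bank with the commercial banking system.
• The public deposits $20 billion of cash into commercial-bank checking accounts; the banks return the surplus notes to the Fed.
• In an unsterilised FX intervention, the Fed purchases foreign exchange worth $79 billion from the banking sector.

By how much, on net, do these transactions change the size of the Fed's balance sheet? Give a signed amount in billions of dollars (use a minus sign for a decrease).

Asset purchase (from non-banks) $28 billion: a Fed asset is acquired → +$28B.
Currency deposit $20 billion: only the composition of liabilities changes → 0.
FX purchase $79 billion: a Fed asset is acquired → +$79B.
Net: 28 + 0 + 79 = +$107 billion.

+$107 billion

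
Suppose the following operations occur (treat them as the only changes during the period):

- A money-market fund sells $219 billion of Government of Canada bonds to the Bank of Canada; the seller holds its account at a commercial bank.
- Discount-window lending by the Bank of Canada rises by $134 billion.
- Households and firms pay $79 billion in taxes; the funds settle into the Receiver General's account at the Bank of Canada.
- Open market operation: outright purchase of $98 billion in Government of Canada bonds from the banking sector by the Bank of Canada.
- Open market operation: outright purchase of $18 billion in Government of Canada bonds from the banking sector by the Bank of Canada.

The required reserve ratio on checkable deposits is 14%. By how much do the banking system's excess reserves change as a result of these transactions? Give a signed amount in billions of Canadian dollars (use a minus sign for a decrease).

Asset purchase (from non-banks) $219 billion: reserves +$219B, deposits +$219B.
Discount-window loan $134 billion: reserves +$134B, deposits 0.
Government account inflow $79 billion: reserves −$79B, deposits −$79B.
OMO purchase (from banks) $98 billion: reserves +$98B, deposits 0.
OMO purchase (from banks) $18 billion: reserves +$18B, deposits 0.
Totals: Δreserves = +$390B, Δdeposits = +$140B.
Δrequired reserves = 14% × +$140B = +$19.6B.
Δexcess reserves = Δreserves − Δrequired = +$390B − (+$19.6B) = +$370.4 billion.

+$370.4 billion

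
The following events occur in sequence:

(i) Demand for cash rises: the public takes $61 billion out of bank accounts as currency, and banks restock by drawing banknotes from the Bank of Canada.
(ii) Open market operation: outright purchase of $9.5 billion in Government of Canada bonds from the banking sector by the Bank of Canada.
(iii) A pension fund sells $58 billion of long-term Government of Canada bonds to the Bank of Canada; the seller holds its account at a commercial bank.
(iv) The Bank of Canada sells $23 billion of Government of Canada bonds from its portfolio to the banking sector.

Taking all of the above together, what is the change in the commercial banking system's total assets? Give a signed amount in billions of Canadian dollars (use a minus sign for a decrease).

-$3 billion

Bank of Canada balance sheet:
  Assets:      Securities +$44.5B
  Liabilities: Bank reserves −$16.5B, Currency in circulation +$61B
Commercial banking system:
  Assets:      Reserves at CB −$16.5B, Securities +$13.5B
  Liabilities: Checkable deposits −$3B
Change in total bank assets = -$3 billion.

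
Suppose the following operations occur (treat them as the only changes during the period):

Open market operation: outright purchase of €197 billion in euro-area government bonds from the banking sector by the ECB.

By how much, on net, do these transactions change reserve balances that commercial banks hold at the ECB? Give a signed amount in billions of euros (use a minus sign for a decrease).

+€197 billion

OMO purchase (from banks) €197 billion: the ECB pays by crediting reserve accounts → +€197B.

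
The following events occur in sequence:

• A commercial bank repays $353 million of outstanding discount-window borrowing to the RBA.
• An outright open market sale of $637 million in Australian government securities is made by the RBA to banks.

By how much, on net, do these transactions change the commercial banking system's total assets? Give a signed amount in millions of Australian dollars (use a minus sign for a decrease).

-$353 million

RBA balance sheet:
  Assets:      Securities −$637M, Loans to banks −$353M
  Liabilities: Bank reserves −$990M
Commercial banking system:
  Assets:      Reserves at CB −$990M, Securities +$637M
  Liabilities: Borrowings from CB −$353M
Change in total bank assets = -$353 million.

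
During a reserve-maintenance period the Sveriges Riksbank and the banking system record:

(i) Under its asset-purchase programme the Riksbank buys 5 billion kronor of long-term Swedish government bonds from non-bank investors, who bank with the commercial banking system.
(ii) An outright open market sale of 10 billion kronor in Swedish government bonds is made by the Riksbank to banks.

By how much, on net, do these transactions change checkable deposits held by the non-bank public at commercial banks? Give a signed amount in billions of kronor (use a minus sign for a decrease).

+5 billion

Asset purchase (from non-banks) 5 billion kronor: non-bank counterparties' bank balances rise → +5B.
OMO sale (to banks) 10 billion kronor: the counterparty is a bank, so public deposits are unchanged → 0.
Net: 5 + 0 = +5 billion.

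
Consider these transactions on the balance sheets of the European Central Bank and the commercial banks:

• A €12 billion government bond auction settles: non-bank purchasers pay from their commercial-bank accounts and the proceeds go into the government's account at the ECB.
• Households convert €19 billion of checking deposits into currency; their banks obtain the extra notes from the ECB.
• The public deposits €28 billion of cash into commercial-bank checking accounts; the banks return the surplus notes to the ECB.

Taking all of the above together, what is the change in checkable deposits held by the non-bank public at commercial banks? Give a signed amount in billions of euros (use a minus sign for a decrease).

-€3 billion

Government account inflow €12 billion: non-bank counterparties' bank balances fall → −€12B.
Currency withdrawal €19 billion: non-bank counterparties' bank balances fall → −€19B.
Currency deposit €28 billion: non-bank counterparties' bank balances rise → +€28B.
Net: −12 − 19 + 28 = -€3 billion.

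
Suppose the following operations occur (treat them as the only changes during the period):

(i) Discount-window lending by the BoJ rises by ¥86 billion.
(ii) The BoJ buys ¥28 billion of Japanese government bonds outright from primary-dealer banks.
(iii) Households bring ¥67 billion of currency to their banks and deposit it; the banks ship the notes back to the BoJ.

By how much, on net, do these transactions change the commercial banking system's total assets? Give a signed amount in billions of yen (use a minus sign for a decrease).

Discount-window loan ¥86 billion: bank balance sheets expand → +¥86B.
OMO purchase (from banks) ¥28 billion: just an asset swap on bank balance sheets → 0.
Currency deposit ¥67 billion: bank balance sheets expand → +¥67B.
Net: 86 + 0 + 67 = +¥153 billion.

+¥153 billion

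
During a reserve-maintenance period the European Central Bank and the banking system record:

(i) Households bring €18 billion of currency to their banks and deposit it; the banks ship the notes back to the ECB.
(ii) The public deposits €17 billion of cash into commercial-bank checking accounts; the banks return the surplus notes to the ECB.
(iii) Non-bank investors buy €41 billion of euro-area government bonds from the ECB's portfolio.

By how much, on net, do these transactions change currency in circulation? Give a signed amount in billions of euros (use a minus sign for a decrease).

-€35 billion

Currency deposit €18 billion: notes return to the central bank → −€18B.
Currency deposit €17 billion: notes return to the central bank → −€17B.
Asset sale (to non-banks) €41 billion: no currency enters or leaves circulation → 0.
Net: −18 − 17 + 0 = -€35 billion.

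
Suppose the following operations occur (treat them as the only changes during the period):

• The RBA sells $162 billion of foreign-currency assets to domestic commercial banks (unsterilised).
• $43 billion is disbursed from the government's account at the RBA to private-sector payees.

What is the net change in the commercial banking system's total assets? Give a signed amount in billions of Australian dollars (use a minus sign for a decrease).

+$43 billion

RBA balance sheet:
  Assets:      Foreign assets −$162B
  Liabilities: Bank reserves −$119B, Government deposits −$43B
Commercial banking system:
  Assets:      Reserves at CB −$119B, Foreign assets +$162B
  Liabilities: Checkable deposits +$43B
Change in total bank assets = +$43 billion.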